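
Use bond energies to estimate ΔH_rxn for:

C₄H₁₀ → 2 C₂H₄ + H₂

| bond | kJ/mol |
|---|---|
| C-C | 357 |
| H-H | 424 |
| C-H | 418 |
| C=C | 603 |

Bonds broken (reactants):
  C-C: 3 × 357 = 1071
  C-H: 10 × 418 = 4180
  Σ(broken) = 5251 kJ
Bonds formed (products):
  C-H: 8 × 418 = 3344
  C=C: 2 × 603 = 1206
  H-H: 1 × 424 = 424
  Σ(formed) = 4974 kJ
ΔH = Σ(broken) − Σ(formed) = 5251 − 4974 = +277 kJ

ΔH ≈ +277 kJ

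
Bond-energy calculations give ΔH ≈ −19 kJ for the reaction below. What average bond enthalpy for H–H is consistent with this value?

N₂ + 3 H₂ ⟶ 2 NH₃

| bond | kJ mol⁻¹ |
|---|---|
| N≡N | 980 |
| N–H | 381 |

D(H–H) ≈ 429 kJ/mol

Let D be the H–H bond energy.
Σ(broken) = 3×D + 1×980 = 980 + 3D
Σ(formed) = 6×381 = 2286
ΔH = Σ(broken) − Σ(formed) = (980 + 3D) − (2286) = −1306 + 3D
Setting this equal to −19 kJ gives 3D = 1287, so D = 429 kJ/mol.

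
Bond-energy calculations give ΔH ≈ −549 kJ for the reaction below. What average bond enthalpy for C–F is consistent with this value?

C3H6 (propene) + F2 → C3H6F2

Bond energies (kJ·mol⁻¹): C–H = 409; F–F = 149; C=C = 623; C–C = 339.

D(C–F) ≈ 491 kJ/mol

Let D be the C–F bond energy.
Σ(broken) = 1×339 + 6×409 + 1×623 + 1×149 = 3565
Σ(formed) = 2×339 + 2×D + 6×409 = 3132 + 2D
ΔH = Σ(broken) − Σ(formed) = (3565) − (3132 + 2D) = +433 − 2D
Setting this equal to −549 kJ gives 2D = 982, so D = 491 kJ/mol.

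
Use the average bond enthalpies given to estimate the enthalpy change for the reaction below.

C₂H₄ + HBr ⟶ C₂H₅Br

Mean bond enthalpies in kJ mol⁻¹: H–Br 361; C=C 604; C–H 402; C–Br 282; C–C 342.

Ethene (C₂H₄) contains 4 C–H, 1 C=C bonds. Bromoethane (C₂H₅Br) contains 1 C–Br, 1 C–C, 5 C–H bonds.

Bonds broken (reactants):
  C–H: 4 × 402 = 1608
  C=C: 1 × 604 = 604
  H–Br: 1 × 361 = 361
  Σ(broken) = 2573 kJ
Bonds formed (products):
  C–Br: 1 × 282 = 282
  C–C: 1 × 342 = 342
  C–H: 5 × 402 = 2010
  Σ(formed) = 2634 kJ
ΔH = Σ(broken) − Σ(formed) = 2573 − 2634 = −61 kJ

ΔH ≈ −61 kJ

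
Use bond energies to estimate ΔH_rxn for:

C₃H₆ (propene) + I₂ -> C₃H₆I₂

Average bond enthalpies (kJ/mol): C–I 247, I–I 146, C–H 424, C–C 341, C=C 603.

Bonds broken (reactants):
  C–C: 1 × 341 = 341
  C–H: 6 × 424 = 2544
  C=C: 1 × 603 = 603
  I–I: 1 × 146 = 146
  Σ(broken) = 3634 kJ
Bonds formed (products):
  C–C: 2 × 341 = 682
  C–H: 6 × 424 = 2544
  C–I: 2 × 247 = 494
  Σ(formed) = 3720 kJ
ΔH = Σ(broken) − Σ(formed) = 3634 − 3720 = −86 kJ

ΔH ≈ −86 kJ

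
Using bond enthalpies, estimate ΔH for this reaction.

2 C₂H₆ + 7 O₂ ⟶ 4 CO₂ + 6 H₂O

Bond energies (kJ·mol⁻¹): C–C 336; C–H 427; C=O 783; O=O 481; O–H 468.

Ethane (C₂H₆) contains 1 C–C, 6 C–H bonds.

Bonds broken (reactants):
  C–C: 2 × 336 = 672
  C–H: 12 × 427 = 5124
  O=O: 7 × 481 = 3367
  Σ(broken) = 9163 kJ
Bonds formed (products):
  C=O: 8 × 783 = 6264
  O–H: 12 × 468 = 5616
  Σ(formed) = 11880 kJ
ΔH = Σ(broken) − Σ(formed) = 9163 − 11880 = −2717 kJ

ΔH ≈ −2717 kJ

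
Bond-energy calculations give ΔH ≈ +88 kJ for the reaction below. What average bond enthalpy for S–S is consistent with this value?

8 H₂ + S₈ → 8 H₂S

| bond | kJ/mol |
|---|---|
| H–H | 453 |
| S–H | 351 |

Let D be the S–S bond energy.
Σ(broken) = 8×453 + 8×D = 3624 + 8D
Σ(formed) = 16×351 = 5616
ΔH = Σ(broken) − Σ(formed) = (3624 + 8D) − (5616) = −1992 + 8D
Setting this equal to +88 kJ gives 8D = 2080, so D = 260 kJ/mol.

D(S–S) ≈ 260 kJ/mol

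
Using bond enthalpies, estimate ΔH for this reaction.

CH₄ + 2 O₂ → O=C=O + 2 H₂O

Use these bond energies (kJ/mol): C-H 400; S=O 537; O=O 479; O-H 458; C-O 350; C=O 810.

Bonds broken (reactants):
  C-H: 4 × 400 = 1600
  O=O: 2 × 479 = 958
  Σ(broken) = 2558 kJ
Bonds formed (products):
  C=O: 2 × 810 = 1620
  O-H: 4 × 458 = 1832
  Σ(formed) = 3452 kJ
ΔH = Σ(broken) − Σ(formed) = 2558 − 3452 = −894 kJ

ΔH ≈ −894 kJ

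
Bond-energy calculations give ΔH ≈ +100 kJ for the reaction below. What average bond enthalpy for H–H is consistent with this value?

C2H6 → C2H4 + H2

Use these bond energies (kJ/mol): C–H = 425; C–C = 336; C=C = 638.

Let D be the H–H bond energy.
Σ(broken) = 1×336 + 6×425 = 2886
Σ(formed) = 4×425 + 1×638 + 1×D = 2338 + D
ΔH = Σ(broken) − Σ(formed) = (2886) − (2338 + D) = +548 − D
Setting this equal to +100 kJ gives D = 448 kJ/mol.

D(H–H) ≈ 448 kJ/mol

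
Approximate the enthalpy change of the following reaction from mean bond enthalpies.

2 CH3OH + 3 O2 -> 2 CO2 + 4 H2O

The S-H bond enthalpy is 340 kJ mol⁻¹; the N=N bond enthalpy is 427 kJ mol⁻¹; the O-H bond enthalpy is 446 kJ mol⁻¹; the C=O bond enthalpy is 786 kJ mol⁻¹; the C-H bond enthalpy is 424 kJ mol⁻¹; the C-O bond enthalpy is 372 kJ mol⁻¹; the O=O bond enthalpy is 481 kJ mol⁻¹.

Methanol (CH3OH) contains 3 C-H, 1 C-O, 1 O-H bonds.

ΔH ≈ −1089 kJ

Bonds broken (reactants):
  C-H: 6 × 424 = 2544
  C-O: 2 × 372 = 744
  O-H: 2 × 446 = 892
  O=O: 3 × 481 = 1443
  Σ(broken) = 5623 kJ
Bonds formed (products):
  C=O: 4 × 786 = 3144
  O-H: 8 × 446 = 3568
  Σ(formed) = 6712 kJ
ΔH = Σ(broken) − Σ(formed) = 5623 − 6712 = −1089 kJ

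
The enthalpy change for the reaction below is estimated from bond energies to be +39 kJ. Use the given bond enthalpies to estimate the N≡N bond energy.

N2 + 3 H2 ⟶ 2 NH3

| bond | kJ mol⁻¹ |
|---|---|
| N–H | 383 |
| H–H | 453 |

D(N≡N) ≈ 978 kJ/mol

Let D be the N≡N bond energy.
Σ(broken) = 3×453 + 1×D = 1359 + D
Σ(formed) = 6×383 = 2298
ΔH = Σ(broken) − Σ(formed) = (1359 + D) − (2298) = −939 + D
Setting this equal to +39 kJ gives D = 978 kJ/mol.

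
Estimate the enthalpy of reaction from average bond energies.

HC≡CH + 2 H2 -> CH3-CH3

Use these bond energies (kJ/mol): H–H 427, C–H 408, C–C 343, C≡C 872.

ΔH ≈ −249 kJ

Bonds broken (reactants):
  C≡C: 1 × 872 = 872
  C–H: 2 × 408 = 816
  H–H: 2 × 427 = 854
  Σ(broken) = 2542 kJ
Bonds formed (products):
  C–C: 1 × 343 = 343
  C–H: 6 × 408 = 2448
  Σ(formed) = 2791 kJ
ΔH = Σ(broken) − Σ(formed) = 2542 − 2791 = −249 kJ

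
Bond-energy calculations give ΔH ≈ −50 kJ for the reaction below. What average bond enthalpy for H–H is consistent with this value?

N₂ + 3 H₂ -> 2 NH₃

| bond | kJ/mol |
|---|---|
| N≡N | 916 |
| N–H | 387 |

Let D be the H–H bond energy.
Σ(broken) = 3×D + 1×916 = 916 + 3D
Σ(formed) = 6×387 = 2322
ΔH = Σ(broken) − Σ(formed) = (916 + 3D) − (2322) = −1406 + 3D
Setting this equal to −50 kJ gives 3D = 1356, so D = 452 kJ/mol.

D(H–H) ≈ 452 kJ/mol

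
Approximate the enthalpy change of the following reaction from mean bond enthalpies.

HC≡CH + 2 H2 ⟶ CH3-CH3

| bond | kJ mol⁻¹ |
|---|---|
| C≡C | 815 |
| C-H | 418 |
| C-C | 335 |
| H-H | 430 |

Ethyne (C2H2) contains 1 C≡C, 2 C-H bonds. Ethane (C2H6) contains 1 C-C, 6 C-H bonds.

Bonds broken (reactants):
  C≡C: 1 × 815 = 815
  C-H: 2 × 418 = 836
  H-H: 2 × 430 = 860
  Σ(broken) = 2511 kJ
Bonds formed (products):
  C-C: 1 × 335 = 335
  C-H: 6 × 418 = 2508
  Σ(formed) = 2843 kJ
ΔH = Σ(broken) − Σ(formed) = 2511 − 2843 = −332 kJ

ΔH ≈ −332 kJ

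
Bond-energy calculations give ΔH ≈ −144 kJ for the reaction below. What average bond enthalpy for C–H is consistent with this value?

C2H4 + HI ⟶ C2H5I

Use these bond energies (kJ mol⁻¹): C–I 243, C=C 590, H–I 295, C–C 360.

Let D be the C–H bond energy.
Σ(broken) = 4×D + 1×590 + 1×295 = 885 + 4D
Σ(formed) = 1×360 + 5×D + 1×243 = 603 + 5D
ΔH = Σ(broken) − Σ(formed) = (885 + 4D) − (603 + 5D) = +282 − D
Setting this equal to −144 kJ gives D = 426 kJ/mol.

D(C–H) ≈ 426 kJ/mol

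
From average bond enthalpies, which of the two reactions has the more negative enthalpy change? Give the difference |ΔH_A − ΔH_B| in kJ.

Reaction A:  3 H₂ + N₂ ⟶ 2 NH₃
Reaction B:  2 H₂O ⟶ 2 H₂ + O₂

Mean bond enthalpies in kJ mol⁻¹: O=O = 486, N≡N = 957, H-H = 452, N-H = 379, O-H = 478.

Reaction A, by 483 kJ

Reaction A:
  Bonds broken (reactants):
    H-H: 3 × 452 = 1356
    N≡N: 1 × 957 = 957
    Σ(broken) = 2313 kJ
  Bonds formed (products):
    N-H: 6 × 379 = 2274
    Σ(formed) = 2274 kJ
  ΔH_A = 2313 − 2274 = +39 kJ
Reaction B:
  Bonds broken (reactants):
    O-H: 4 × 478 = 1912
    Σ(broken) = 1912 kJ
  Bonds formed (products):
    H-H: 2 × 452 = 904
    O=O: 1 × 486 = 486
    Σ(formed) = 1390 kJ
  ΔH_B = 1912 − 1390 = +522 kJ
ΔH_A − ΔH_B = −483 kJ, so reaction A has the more negative ΔH; |ΔH_A − ΔH_B| = 483 kJ.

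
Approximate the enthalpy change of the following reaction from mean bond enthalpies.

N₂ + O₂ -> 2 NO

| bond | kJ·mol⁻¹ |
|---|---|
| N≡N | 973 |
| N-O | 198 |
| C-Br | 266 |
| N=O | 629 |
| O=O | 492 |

ΔH ≈ +207 kJ

Bonds broken (reactants):
  N≡N: 1 × 973 = 973
  O=O: 1 × 492 = 492
  Σ(broken) = 1465 kJ
Bonds formed (products):
  N=O: 2 × 629 = 1258
  Σ(formed) = 1258 kJ
ΔH = Σ(broken) − Σ(formed) = 1465 − 1258 = +207 kJ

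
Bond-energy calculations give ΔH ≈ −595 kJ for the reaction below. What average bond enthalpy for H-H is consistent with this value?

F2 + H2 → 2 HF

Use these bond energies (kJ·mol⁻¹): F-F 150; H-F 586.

D(H-H) ≈ 427 kJ/mol

Let D be the H-H bond energy.
Σ(broken) = 1×150 + 1×D = 150 + D
Σ(formed) = 2×586 = 1172
ΔH = Σ(broken) − Σ(formed) = (150 + D) − (1172) = −1022 + D
Setting this equal to −595 kJ gives D = 427 kJ/mol.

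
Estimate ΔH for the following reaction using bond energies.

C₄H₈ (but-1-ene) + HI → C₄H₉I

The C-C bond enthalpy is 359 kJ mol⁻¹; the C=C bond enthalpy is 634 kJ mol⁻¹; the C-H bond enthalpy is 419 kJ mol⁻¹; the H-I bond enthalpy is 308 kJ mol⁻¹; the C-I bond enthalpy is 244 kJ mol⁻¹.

ΔH ≈ −80 kJ

Bonds broken (reactants):
  C-C: 2 × 359 = 718
  C-H: 8 × 419 = 3352
  C=C: 1 × 634 = 634
  H-I: 1 × 308 = 308
  Σ(broken) = 5012 kJ
Bonds formed (products):
  C-C: 3 × 359 = 1077
  C-H: 9 × 419 = 3771
  C-I: 1 × 244 = 244
  Σ(formed) = 5092 kJ
ΔH = Σ(broken) − Σ(formed) = 5012 − 5092 = −80 kJ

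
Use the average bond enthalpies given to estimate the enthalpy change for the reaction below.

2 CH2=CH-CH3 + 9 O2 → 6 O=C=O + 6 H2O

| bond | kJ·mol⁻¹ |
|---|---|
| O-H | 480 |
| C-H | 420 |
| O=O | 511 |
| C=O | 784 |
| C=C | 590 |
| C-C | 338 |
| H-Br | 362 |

Bonds broken (reactants):
  C-C: 2 × 338 = 676
  C-H: 12 × 420 = 5040
  C=C: 2 × 590 = 1180
  O=O: 9 × 511 = 4599
  Σ(broken) = 11495 kJ
Bonds formed (products):
  C=O: 12 × 784 = 9408
  O-H: 12 × 480 = 5760
  Σ(formed) = 15168 kJ
ΔH = Σ(broken) − Σ(formed) = 11495 − 15168 = −3673 kJ

ΔH ≈ −3673 kJ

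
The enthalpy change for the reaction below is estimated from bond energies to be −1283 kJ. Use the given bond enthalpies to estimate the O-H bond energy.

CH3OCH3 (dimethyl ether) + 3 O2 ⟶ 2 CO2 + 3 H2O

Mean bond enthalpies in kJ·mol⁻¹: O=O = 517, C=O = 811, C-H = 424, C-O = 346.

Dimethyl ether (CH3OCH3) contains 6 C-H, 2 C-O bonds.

D(O-H) ≈ 471 kJ/mol

Let D be the O-H bond energy.
Σ(broken) = 6×424 + 2×346 + 3×517 = 4787
Σ(formed) = 4×811 + 6×D = 3244 + 6D
ΔH = Σ(broken) − Σ(formed) = (4787) − (3244 + 6D) = +1543 − 6D
Setting this equal to −1283 kJ gives 6D = 2826, so D = 471 kJ/mol.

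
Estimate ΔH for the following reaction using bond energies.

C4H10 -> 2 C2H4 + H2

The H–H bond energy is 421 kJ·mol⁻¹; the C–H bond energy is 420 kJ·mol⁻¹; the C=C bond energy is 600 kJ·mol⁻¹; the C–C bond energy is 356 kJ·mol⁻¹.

Bonds broken (reactants):
  C–C: 3 × 356 = 1068
  C–H: 10 × 420 = 4200
  Σ(broken) = 5268 kJ
Bonds formed (products):
  C–H: 8 × 420 = 3360
  C=C: 2 × 600 = 1200
  H–H: 1 × 421 = 421
  Σ(formed) = 4981 kJ
ΔH = Σ(broken) − Σ(formed) = 5268 − 4981 = +287 kJ

ΔH ≈ +287 kJ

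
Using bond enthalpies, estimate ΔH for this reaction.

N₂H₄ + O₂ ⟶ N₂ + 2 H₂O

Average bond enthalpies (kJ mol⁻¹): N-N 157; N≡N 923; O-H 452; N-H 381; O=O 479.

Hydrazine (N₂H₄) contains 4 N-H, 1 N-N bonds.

ΔH ≈ −571 kJ

Bonds broken (reactants):
  N-H: 4 × 381 = 1524
  N-N: 1 × 157 = 157
  O=O: 1 × 479 = 479
  Σ(broken) = 2160 kJ
Bonds formed (products):
  N≡N: 1 × 923 = 923
  O-H: 4 × 452 = 1808
  Σ(formed) = 2731 kJ
ΔH = Σ(broken) − Σ(formed) = 2160 − 2731 = −571 kJ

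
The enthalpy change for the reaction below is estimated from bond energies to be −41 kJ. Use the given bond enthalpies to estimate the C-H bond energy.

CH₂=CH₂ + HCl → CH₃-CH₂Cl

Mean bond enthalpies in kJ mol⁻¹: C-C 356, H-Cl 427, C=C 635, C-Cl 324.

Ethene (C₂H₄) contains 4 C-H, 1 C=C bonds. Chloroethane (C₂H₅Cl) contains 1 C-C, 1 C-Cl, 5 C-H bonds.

Let D be the C-H bond energy.
Σ(broken) = 4×D + 1×635 + 1×427 = 1062 + 4D
Σ(formed) = 1×356 + 1×324 + 5×D = 680 + 5D
ΔH = Σ(broken) − Σ(formed) = (1062 + 4D) − (680 + 5D) = +382 − D
Setting this equal to −41 kJ gives D = 423 kJ/mol.

D(C-H) ≈ 423 kJ/mol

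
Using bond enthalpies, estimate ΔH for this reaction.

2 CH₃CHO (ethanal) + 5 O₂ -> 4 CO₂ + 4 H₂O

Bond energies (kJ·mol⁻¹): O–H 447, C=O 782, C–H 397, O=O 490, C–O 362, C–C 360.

Bonds broken (reactants):
  C–C: 2 × 360 = 720
  C–H: 8 × 397 = 3176
  C=O: 2 × 782 = 1564
  O=O: 5 × 490 = 2450
  Σ(broken) = 7910 kJ
Bonds formed (products):
  C=O: 8 × 782 = 6256
  O–H: 8 × 447 = 3576
  Σ(formed) = 9832 kJ
ΔH = Σ(broken) − Σ(formed) = 7910 − 9832 = −1922 kJ

ΔH ≈ −1922 kJ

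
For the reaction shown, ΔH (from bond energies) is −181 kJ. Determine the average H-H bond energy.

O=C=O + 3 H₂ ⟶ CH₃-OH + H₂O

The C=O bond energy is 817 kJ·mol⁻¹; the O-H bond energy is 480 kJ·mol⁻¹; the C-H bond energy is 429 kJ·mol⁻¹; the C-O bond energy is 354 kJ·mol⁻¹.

D(H-H) ≈ 422 kJ/mol

Let D be the H-H bond energy.
Σ(broken) = 2×817 + 3×D = 1634 + 3D
Σ(formed) = 3×429 + 1×354 + 3×480 = 3081
ΔH = Σ(broken) − Σ(formed) = (1634 + 3D) − (3081) = −1447 + 3D
Setting this equal to −181 kJ gives 3D = 1266, so D = 422 kJ/mol.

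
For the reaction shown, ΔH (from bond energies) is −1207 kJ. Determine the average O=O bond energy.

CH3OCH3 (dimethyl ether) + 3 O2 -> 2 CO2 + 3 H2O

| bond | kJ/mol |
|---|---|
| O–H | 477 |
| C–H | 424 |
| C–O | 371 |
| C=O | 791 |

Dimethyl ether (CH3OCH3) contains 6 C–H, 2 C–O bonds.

Let D be the O=O bond energy.
Σ(broken) = 6×424 + 2×371 + 3×D = 3286 + 3D
Σ(formed) = 4×791 + 6×477 = 6026
ΔH = Σ(broken) − Σ(formed) = (3286 + 3D) − (6026) = −2740 + 3D
Setting this equal to −1207 kJ gives 3D = 1533, so D = 511 kJ/mol.

D(O=O) ≈ 511 kJ/mol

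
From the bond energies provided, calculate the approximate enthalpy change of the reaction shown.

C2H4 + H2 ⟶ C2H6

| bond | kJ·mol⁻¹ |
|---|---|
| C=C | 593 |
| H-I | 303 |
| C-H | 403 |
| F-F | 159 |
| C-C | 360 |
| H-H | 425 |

Bonds broken (reactants):
  C-H: 4 × 403 = 1612
  C=C: 1 × 593 = 593
  H-H: 1 × 425 = 425
  Σ(broken) = 2630 kJ
Bonds formed (products):
  C-C: 1 × 360 = 360
  C-H: 6 × 403 = 2418
  Σ(formed) = 2778 kJ
ΔH = Σ(broken) − Σ(formed) = 2630 − 2778 = −148 kJ

ΔH ≈ −148 kJ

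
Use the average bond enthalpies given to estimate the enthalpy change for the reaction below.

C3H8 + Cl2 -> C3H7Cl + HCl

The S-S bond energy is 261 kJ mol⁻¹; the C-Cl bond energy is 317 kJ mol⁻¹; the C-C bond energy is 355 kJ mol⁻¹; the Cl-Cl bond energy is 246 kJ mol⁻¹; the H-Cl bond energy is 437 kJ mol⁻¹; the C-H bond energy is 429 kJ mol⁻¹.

Bonds broken (reactants):
  C-C: 2 × 355 = 710
  C-H: 8 × 429 = 3432
  Cl-Cl: 1 × 246 = 246
  Σ(broken) = 4388 kJ
Bonds formed (products):
  C-C: 2 × 355 = 710
  C-Cl: 1 × 317 = 317
  C-H: 7 × 429 = 3003
  H-Cl: 1 × 437 = 437
  Σ(formed) = 4467 kJ
ΔH = Σ(broken) − Σ(formed) = 4388 − 4467 = −79 kJ

ΔH ≈ −79 kJ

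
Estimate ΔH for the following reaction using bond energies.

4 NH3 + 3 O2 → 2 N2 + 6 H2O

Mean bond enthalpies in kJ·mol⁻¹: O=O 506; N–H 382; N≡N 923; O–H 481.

Bonds broken (reactants):
  N–H: 12 × 382 = 4584
  O=O: 3 × 506 = 1518
  Σ(broken) = 6102 kJ
Bonds formed (products):
  N≡N: 2 × 923 = 1846
  O–H: 12 × 481 = 5772
  Σ(formed) = 7618 kJ
ΔH = Σ(broken) − Σ(formed) = 6102 − 7618 = −1516 kJ

ΔH ≈ −1516 kJ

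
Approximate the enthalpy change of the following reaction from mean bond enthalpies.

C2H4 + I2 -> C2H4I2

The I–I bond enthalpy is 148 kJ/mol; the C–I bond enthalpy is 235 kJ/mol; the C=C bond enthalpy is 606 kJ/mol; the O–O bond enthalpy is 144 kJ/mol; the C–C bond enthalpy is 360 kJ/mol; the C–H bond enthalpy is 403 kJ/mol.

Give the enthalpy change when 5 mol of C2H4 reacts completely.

ΔH = −380 kJ

Bonds broken (reactants):
  C–H: 4 × 403 = 1612
  C=C: 1 × 606 = 606
  I–I: 1 × 148 = 148
  Σ(broken) = 2366 kJ
Bonds formed (products):
  C–C: 1 × 360 = 360
  C–H: 4 × 403 = 1612
  C–I: 2 × 235 = 470
  Σ(formed) = 2442 kJ
ΔH = Σ(broken) − Σ(formed) = 2366 − 2442 = −76 kJ
For 5× the reaction as written: 5 × (−76) = −380 kJ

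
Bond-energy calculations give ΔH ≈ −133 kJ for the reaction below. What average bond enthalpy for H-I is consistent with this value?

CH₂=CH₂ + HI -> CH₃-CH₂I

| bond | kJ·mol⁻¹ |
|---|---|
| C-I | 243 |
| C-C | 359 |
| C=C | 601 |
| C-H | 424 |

D(H-I) ≈ 292 kJ/mol

Let D be the H-I bond energy.
Σ(broken) = 4×424 + 1×601 + 1×D = 2297 + D
Σ(formed) = 1×359 + 5×424 + 1×243 = 2722
ΔH = Σ(broken) − Σ(formed) = (2297 + D) − (2722) = −425 + D
Setting this equal to −133 kJ gives D = 292 kJ/mol.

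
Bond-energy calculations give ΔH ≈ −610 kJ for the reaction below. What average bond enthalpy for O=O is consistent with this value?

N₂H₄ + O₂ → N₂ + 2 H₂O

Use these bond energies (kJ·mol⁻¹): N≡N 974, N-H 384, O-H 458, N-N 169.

Let D be the O=O bond energy.
Σ(broken) = 4×384 + 1×169 + 1×D = 1705 + D
Σ(formed) = 1×974 + 4×458 = 2806
ΔH = Σ(broken) − Σ(formed) = (1705 + D) − (2806) = −1101 + D
Setting this equal to −610 kJ gives D = 491 kJ/mol.

D(O=O) ≈ 491 kJ/mol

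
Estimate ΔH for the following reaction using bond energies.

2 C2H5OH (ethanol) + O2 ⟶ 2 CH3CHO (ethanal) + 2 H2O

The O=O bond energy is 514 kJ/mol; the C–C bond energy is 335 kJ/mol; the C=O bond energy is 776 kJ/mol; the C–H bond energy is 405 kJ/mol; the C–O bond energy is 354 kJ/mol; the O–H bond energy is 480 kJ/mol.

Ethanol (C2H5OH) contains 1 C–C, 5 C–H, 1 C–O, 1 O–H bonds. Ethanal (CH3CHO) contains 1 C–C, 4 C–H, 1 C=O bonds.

ΔH ≈ −480 kJ

Bonds broken (reactants):
  C–C: 2 × 335 = 670
  C–H: 10 × 405 = 4050
  C–O: 2 × 354 = 708
  O–H: 2 × 480 = 960
  O=O: 1 × 514 = 514
  Σ(broken) = 6902 kJ
Bonds formed (products):
  C–C: 2 × 335 = 670
  C–H: 8 × 405 = 3240
  C=O: 2 × 776 = 1552
  O–H: 4 × 480 = 1920
  Σ(formed) = 7382 kJ
ΔH = Σ(broken) − Σ(formed) = 6902 − 7382 = −480 kJ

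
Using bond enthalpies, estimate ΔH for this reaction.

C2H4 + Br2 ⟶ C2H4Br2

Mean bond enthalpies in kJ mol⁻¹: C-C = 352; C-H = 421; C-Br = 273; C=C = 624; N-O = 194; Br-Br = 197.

Bonds broken (reactants):
  Br-Br: 1 × 197 = 197
  C-H: 4 × 421 = 1684
  C=C: 1 × 624 = 624
  Σ(broken) = 2505 kJ
Bonds formed (products):
  C-Br: 2 × 273 = 546
  C-C: 1 × 352 = 352
  C-H: 4 × 421 = 1684
  Σ(formed) = 2582 kJ
ΔH = Σ(broken) − Σ(formed) = 2505 − 2582 = −77 kJ

ΔH ≈ −77 kJ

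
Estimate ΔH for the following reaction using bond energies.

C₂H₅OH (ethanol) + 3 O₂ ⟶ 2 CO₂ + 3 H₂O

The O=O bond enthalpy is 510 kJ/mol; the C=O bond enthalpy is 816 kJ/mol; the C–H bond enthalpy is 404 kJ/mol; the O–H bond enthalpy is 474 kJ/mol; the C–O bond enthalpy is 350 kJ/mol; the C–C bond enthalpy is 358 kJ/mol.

ΔH ≈ −1376 kJ

Bonds broken (reactants):
  C–C: 1 × 358 = 358
  C–H: 5 × 404 = 2020
  C–O: 1 × 350 = 350
  O–H: 1 × 474 = 474
  O=O: 3 × 510 = 1530
  Σ(broken) = 4732 kJ
Bonds formed (products):
  C=O: 4 × 816 = 3264
  O–H: 6 × 474 = 2844
  Σ(formed) = 6108 kJ
ΔH = Σ(broken) − Σ(formed) = 4732 − 6108 = −1376 kJ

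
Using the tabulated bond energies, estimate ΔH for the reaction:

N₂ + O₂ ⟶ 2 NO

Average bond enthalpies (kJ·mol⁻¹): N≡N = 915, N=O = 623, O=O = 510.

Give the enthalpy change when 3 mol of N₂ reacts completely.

ΔH = +537 kJ

Bonds broken (reactants):
  N≡N: 1 × 915 = 915
  O=O: 1 × 510 = 510
  Σ(broken) = 1425 kJ
Bonds formed (products):
  N=O: 2 × 623 = 1246
  Σ(formed) = 1246 kJ
ΔH = Σ(broken) − Σ(formed) = 1425 − 1246 = +179 kJ
For 3× the reaction as written: 3 × (+179) = +537 kJ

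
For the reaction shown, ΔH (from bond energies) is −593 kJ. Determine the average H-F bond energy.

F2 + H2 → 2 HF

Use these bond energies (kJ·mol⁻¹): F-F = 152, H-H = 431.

Let D be the H-F bond energy.
Σ(broken) = 1×152 + 1×431 = 583
Σ(formed) = 2×D = 2D
ΔH = Σ(broken) − Σ(formed) = (583) − (2D) = +583 − 2D
Setting this equal to −593 kJ gives 2D = 1176, so D = 588 kJ/mol.

D(H-F) ≈ 588 kJ/mol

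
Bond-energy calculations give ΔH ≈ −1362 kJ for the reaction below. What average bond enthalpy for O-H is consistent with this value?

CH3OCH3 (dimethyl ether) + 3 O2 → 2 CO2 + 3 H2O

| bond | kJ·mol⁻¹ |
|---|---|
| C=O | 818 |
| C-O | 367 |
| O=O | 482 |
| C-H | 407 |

Let D be the O-H bond energy.
Σ(broken) = 6×407 + 2×367 + 3×482 = 4622
Σ(formed) = 4×818 + 6×D = 3272 + 6D
ΔH = Σ(broken) − Σ(formed) = (4622) − (3272 + 6D) = +1350 − 6D
Setting this equal to −1362 kJ gives 6D = 2712, so D = 452 kJ/mol.

D(O-H) ≈ 452 kJ/mol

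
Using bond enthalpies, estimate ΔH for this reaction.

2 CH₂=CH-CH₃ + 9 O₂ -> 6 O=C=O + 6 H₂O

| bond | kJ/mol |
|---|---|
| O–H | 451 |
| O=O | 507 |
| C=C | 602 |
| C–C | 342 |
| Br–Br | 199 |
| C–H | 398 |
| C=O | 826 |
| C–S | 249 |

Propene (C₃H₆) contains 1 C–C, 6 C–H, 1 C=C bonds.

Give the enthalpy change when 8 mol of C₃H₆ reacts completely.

ΔH = −16388 kJ

Bonds broken (reactants):
  C–C: 2 × 342 = 684
  C–H: 12 × 398 = 4776
  C=C: 2 × 602 = 1204
  O=O: 9 × 507 = 4563
  Σ(broken) = 11227 kJ
Bonds formed (products):
  C=O: 12 × 826 = 9912
  O–H: 12 × 451 = 5412
  Σ(formed) = 15324 kJ
ΔH = Σ(broken) − Σ(formed) = 11227 − 15324 = −4097 kJ
For 4× the reaction as written: 4 × (−4097) = −16388 kJ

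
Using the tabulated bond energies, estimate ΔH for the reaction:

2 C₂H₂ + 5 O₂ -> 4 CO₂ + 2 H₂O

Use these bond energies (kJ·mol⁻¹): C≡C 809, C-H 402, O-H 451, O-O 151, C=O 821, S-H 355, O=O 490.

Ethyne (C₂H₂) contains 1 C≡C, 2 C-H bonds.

ΔH ≈ −2696 kJ

Bonds broken (reactants):
  C≡C: 2 × 809 = 1618
  C-H: 4 × 402 = 1608
  O=O: 5 × 490 = 2450
  Σ(broken) = 5676 kJ
Bonds formed (products):
  C=O: 8 × 821 = 6568
  O-H: 4 × 451 = 1804
  Σ(formed) = 8372 kJ
ΔH = Σ(broken) − Σ(formed) = 5676 − 8372 = −2696 kJ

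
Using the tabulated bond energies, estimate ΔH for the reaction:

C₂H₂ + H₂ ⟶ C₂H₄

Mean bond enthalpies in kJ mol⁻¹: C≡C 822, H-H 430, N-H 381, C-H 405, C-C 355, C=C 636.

Bonds broken (reactants):
  C≡C: 1 × 822 = 822
  C-H: 2 × 405 = 810
  H-H: 1 × 430 = 430
  Σ(broken) = 2062 kJ
Bonds formed (products):
  C-H: 4 × 405 = 1620
  C=C: 1 × 636 = 636
  Σ(formed) = 2256 kJ
ΔH = Σ(broken) − Σ(formed) = 2062 − 2256 = −194 kJ

ΔH ≈ −194 kJ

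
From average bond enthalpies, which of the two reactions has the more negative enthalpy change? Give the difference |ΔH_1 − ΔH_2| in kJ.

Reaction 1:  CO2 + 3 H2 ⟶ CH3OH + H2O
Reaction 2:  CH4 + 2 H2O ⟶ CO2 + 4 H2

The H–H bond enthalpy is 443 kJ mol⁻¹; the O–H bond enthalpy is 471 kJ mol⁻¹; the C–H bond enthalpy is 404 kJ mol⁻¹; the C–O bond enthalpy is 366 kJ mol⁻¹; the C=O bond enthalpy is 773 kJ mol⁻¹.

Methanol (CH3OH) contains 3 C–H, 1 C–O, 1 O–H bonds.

Reaction 1:
  Bonds broken (reactants):
    C=O: 2 × 773 = 1546
    H–H: 3 × 443 = 1329
    Σ(broken) = 2875 kJ
  Bonds formed (products):
    C–H: 3 × 404 = 1212
    C–O: 1 × 366 = 366
    O–H: 3 × 471 = 1413
    Σ(formed) = 2991 kJ
  ΔH_1 = 2875 − 2991 = −116 kJ
Reaction 2:
  Bonds broken (reactants):
    C–H: 4 × 404 = 1616
    O–H: 4 × 471 = 1884
    Σ(broken) = 3500 kJ
  Bonds formed (products):
    C=O: 2 × 773 = 1546
    H–H: 4 × 443 = 1772
    Σ(formed) = 3318 kJ
  ΔH_2 = 3500 − 3318 = +182 kJ
ΔH_1 − ΔH_2 = −298 kJ, so reaction 1 has the more negative ΔH; |ΔH_1 − ΔH_2| = 298 kJ.

Reaction 1, by 298 kJ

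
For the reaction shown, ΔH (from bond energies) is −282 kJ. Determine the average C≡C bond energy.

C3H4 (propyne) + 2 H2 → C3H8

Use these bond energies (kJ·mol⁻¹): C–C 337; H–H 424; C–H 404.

Let D be the C≡C bond energy.
Σ(broken) = 1×D + 1×337 + 4×404 + 2×424 = 2801 + D
Σ(formed) = 2×337 + 8×404 = 3906
ΔH = Σ(broken) − Σ(formed) = (2801 + D) − (3906) = −1105 + D
Setting this equal to −282 kJ gives D = 823 kJ/mol.

D(C≡C) ≈ 823 kJ/mol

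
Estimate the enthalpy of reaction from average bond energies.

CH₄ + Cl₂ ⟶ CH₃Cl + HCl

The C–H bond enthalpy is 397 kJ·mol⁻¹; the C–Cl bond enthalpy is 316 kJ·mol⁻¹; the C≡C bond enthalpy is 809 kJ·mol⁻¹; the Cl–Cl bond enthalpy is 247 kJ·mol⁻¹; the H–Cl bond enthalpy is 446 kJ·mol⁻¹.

ΔH ≈ −118 kJ

Bonds broken (reactants):
  C–H: 4 × 397 = 1588
  Cl–Cl: 1 × 247 = 247
  Σ(broken) = 1835 kJ
Bonds formed (products):
  C–Cl: 1 × 316 = 316
  C–H: 3 × 397 = 1191
  H–Cl: 1 × 446 = 446
  Σ(formed) = 1953 kJ
ΔH = Σ(broken) − Σ(formed) = 1835 − 1953 = −118 kJ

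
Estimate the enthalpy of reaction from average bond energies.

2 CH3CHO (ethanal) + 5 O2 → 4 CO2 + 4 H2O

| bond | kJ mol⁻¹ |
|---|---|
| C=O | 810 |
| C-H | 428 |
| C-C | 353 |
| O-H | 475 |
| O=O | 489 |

ΔH ≈ −2085 kJ

Bonds broken (reactants):
  C-C: 2 × 353 = 706
  C-H: 8 × 428 = 3424
  C=O: 2 × 810 = 1620
  O=O: 5 × 489 = 2445
  Σ(broken) = 8195 kJ
Bonds formed (products):
  C=O: 8 × 810 = 6480
  O-H: 8 × 475 = 3800
  Σ(formed) = 10280 kJ
ΔH = Σ(broken) − Σ(formed) = 8195 − 10280 = −2085 kJ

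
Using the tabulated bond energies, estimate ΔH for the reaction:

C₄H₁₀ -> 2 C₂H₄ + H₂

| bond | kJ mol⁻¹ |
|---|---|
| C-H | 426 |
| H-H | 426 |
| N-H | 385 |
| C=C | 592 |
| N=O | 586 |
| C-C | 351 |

ΔH ≈ +295 kJ

Bonds broken (reactants):
  C-C: 3 × 351 = 1053
  C-H: 10 × 426 = 4260
  Σ(broken) = 5313 kJ
Bonds formed (products):
  C-H: 8 × 426 = 3408
  C=C: 2 × 592 = 1184
  H-H: 1 × 426 = 426
  Σ(formed) = 5018 kJ
ΔH = Σ(broken) − Σ(formed) = 5313 − 5018 = +295 kJ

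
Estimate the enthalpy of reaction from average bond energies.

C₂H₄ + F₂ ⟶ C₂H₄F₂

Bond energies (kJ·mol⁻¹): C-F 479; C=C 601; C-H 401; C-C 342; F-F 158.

ΔH ≈ −541 kJ

Bonds broken (reactants):
  C-H: 4 × 401 = 1604
  C=C: 1 × 601 = 601
  F-F: 1 × 158 = 158
  Σ(broken) = 2363 kJ
Bonds formed (products):
  C-C: 1 × 342 = 342
  C-F: 2 × 479 = 958
  C-H: 4 × 401 = 1604
  Σ(formed) = 2904 kJ
ΔH = Σ(broken) − Σ(formed) = 2363 − 2904 = −541 kJ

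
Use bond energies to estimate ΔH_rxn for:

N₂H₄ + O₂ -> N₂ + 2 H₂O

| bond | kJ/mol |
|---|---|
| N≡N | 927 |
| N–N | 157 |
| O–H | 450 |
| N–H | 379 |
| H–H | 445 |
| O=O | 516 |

ΔH ≈ −538 kJ

Bonds broken (reactants):
  N–H: 4 × 379 = 1516
  N–N: 1 × 157 = 157
  O=O: 1 × 516 = 516
  Σ(broken) = 2189 kJ
Bonds formed (products):
  N≡N: 1 × 927 = 927
  O–H: 4 × 450 = 1800
  Σ(formed) = 2727 kJ
ΔH = Σ(broken) − Σ(formed) = 2189 − 2727 = −538 kJ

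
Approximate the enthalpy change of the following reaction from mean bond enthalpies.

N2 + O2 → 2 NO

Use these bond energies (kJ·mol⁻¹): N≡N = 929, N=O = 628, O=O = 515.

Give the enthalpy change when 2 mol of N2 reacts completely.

Bonds broken (reactants):
  N≡N: 1 × 929 = 929
  O=O: 1 × 515 = 515
  Σ(broken) = 1444 kJ
Bonds formed (products):
  N=O: 2 × 628 = 1256
  Σ(formed) = 1256 kJ
ΔH = Σ(broken) − Σ(formed) = 1444 − 1256 = +188 kJ
For 2× the reaction as written: 2 × (+188) = +376 kJ

ΔH = +376 kJ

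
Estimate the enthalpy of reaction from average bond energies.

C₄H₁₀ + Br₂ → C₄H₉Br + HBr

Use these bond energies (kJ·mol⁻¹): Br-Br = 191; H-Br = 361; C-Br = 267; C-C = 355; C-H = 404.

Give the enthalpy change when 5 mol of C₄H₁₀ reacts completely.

Bonds broken (reactants):
  Br-Br: 1 × 191 = 191
  C-C: 3 × 355 = 1065
  C-H: 10 × 404 = 4040
  Σ(broken) = 5296 kJ
Bonds formed (products):
  C-Br: 1 × 267 = 267
  C-C: 3 × 355 = 1065
  C-H: 9 × 404 = 3636
  H-Br: 1 × 361 = 361
  Σ(formed) = 5329 kJ
ΔH = Σ(broken) − Σ(formed) = 5296 − 5329 = −33 kJ
For 5× the reaction as written: 5 × (−33) = −165 kJ

ΔH = −165 kJ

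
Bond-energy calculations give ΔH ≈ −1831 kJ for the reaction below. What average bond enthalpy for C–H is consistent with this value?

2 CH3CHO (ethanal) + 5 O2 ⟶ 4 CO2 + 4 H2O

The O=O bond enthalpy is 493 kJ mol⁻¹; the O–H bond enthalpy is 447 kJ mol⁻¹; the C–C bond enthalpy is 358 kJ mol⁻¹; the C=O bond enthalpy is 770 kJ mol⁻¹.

D(C–H) ≈ 398 kJ/mol

Let D be the C–H bond energy.
Σ(broken) = 2×358 + 8×D + 2×770 + 5×493 = 4721 + 8D
Σ(formed) = 8×770 + 8×447 = 9736
ΔH = Σ(broken) − Σ(formed) = (4721 + 8D) − (9736) = −5015 + 8D
Setting this equal to −1831 kJ gives 8D = 3184, so D = 398 kJ/mol.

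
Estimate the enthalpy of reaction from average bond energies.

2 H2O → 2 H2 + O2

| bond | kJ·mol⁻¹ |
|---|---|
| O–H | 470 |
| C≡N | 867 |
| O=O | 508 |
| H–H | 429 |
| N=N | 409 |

Bonds broken (reactants):
  O–H: 4 × 470 = 1880
  Σ(broken) = 1880 kJ
Bonds formed (products):
  H–H: 2 × 429 = 858
  O=O: 1 × 508 = 508
  Σ(formed) = 1366 kJ
ΔH = Σ(broken) − Σ(formed) = 1880 − 1366 = +514 kJ

ΔH ≈ +514 kJ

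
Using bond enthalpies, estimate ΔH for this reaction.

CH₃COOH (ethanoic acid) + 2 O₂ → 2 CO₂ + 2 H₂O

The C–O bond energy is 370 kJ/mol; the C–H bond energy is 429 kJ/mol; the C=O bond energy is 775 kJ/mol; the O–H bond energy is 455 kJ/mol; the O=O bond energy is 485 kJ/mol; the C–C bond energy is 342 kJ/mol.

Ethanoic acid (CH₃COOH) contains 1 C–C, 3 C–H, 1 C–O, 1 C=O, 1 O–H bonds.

Bonds broken (reactants):
  C–C: 1 × 342 = 342
  C–H: 3 × 429 = 1287
  C–O: 1 × 370 = 370
  C=O: 1 × 775 = 775
  O–H: 1 × 455 = 455
  O=O: 2 × 485 = 970
  Σ(broken) = 4199 kJ
Bonds formed (products):
  C=O: 4 × 775 = 3100
  O–H: 4 × 455 = 1820
  Σ(formed) = 4920 kJ
ΔH = Σ(broken) − Σ(formed) = 4199 − 4920 = −721 kJ

ΔH ≈ −721 kJ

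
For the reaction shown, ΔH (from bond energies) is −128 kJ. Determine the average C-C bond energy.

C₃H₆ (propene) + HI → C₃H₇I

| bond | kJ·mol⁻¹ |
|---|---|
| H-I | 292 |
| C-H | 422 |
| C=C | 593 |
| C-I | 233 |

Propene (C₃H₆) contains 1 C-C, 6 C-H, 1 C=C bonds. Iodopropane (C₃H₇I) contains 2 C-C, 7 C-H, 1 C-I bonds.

D(C-C) ≈ 358 kJ/mol

Let D be the C-C bond energy.
Σ(broken) = 1×D + 6×422 + 1×593 + 1×292 = 3417 + D
Σ(formed) = 2×D + 7×422 + 1×233 = 3187 + 2D
ΔH = Σ(broken) − Σ(formed) = (3417 + D) − (3187 + 2D) = +230 − D
Setting this equal to −128 kJ gives D = 358 kJ/mol.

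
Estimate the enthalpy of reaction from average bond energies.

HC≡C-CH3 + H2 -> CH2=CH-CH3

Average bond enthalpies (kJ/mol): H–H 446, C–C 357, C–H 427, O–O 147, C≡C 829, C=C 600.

Bonds broken (reactants):
  C≡C: 1 × 829 = 829
  C–C: 1 × 357 = 357
  C–H: 4 × 427 = 1708
  H–H: 1 × 446 = 446
  Σ(broken) = 3340 kJ
Bonds formed (products):
  C–C: 1 × 357 = 357
  C–H: 6 × 427 = 2562
  C=C: 1 × 600 = 600
  Σ(formed) = 3519 kJ
ΔH = Σ(broken) − Σ(formed) = 3340 − 3519 = −179 kJ

ΔH ≈ −179 kJ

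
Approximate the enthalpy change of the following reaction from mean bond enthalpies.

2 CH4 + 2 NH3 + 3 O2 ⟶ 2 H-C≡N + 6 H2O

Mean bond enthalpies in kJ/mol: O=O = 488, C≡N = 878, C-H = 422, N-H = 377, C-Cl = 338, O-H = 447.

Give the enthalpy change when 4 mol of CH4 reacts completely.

Bonds broken (reactants):
  C-H: 8 × 422 = 3376
  N-H: 6 × 377 = 2262
  O=O: 3 × 488 = 1464
  Σ(broken) = 7102 kJ
Bonds formed (products):
  C≡N: 2 × 878 = 1756
  C-H: 2 × 422 = 844
  O-H: 12 × 447 = 5364
  Σ(formed) = 7964 kJ
ΔH = Σ(broken) − Σ(formed) = 7102 − 7964 = −862 kJ
For 2× the reaction as written: 2 × (−862) = −1724 kJ

ΔH = −1724 kJ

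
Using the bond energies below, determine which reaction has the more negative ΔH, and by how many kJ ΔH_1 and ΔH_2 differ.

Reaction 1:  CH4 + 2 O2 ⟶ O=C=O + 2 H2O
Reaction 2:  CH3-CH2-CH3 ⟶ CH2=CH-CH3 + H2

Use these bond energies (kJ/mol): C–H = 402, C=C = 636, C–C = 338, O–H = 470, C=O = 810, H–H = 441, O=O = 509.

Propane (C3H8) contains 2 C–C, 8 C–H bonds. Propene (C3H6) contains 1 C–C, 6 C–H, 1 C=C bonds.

Reaction 1, by 939 kJ

Reaction 1:
  Bonds broken (reactants):
    C–H: 4 × 402 = 1608
    O=O: 2 × 509 = 1018
    Σ(broken) = 2626 kJ
  Bonds formed (products):
    C=O: 2 × 810 = 1620
    O–H: 4 × 470 = 1880
    Σ(formed) = 3500 kJ
  ΔH_1 = 2626 − 3500 = −874 kJ
Reaction 2:
  Bonds broken (reactants):
    C–C: 2 × 338 = 676
    C–H: 8 × 402 = 3216
    Σ(broken) = 3892 kJ
  Bonds formed (products):
    C–C: 1 × 338 = 338
    C–H: 6 × 402 = 2412
    C=C: 1 × 636 = 636
    H–H: 1 × 441 = 441
    Σ(formed) = 3827 kJ
  ΔH_2 = 3892 − 3827 = +65 kJ
ΔH_1 − ΔH_2 = −939 kJ, so reaction 1 has the more negative ΔH; |ΔH_1 − ΔH_2| = 939 kJ.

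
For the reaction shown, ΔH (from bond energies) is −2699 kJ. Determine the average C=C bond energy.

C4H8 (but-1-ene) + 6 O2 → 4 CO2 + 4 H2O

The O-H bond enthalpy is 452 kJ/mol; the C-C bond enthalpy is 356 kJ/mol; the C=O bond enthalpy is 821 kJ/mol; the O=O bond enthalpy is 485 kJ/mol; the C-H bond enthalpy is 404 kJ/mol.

Let D be the C=C bond energy.
Σ(broken) = 2×356 + 8×404 + 1×D + 6×485 = 6854 + D
Σ(formed) = 8×821 + 8×452 = 10184
ΔH = Σ(broken) − Σ(formed) = (6854 + D) − (10184) = −3330 + D
Setting this equal to −2699 kJ gives D = 631 kJ/mol.

D(C=C) ≈ 631 kJ/mol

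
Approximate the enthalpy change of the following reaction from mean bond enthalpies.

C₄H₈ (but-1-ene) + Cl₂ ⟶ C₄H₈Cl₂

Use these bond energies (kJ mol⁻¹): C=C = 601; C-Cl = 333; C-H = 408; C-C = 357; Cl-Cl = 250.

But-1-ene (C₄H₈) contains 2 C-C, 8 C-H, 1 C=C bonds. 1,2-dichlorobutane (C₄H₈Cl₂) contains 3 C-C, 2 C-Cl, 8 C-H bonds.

ΔH ≈ −172 kJ

Bonds broken (reactants):
  C-C: 2 × 357 = 714
  C-H: 8 × 408 = 3264
  C=C: 1 × 601 = 601
  Cl-Cl: 1 × 250 = 250
  Σ(broken) = 4829 kJ
Bonds formed (products):
  C-C: 3 × 357 = 1071
  C-Cl: 2 × 333 = 666
  C-H: 8 × 408 = 3264
  Σ(formed) = 5001 kJ
ΔH = Σ(broken) − Σ(formed) = 4829 − 5001 = −172 kJ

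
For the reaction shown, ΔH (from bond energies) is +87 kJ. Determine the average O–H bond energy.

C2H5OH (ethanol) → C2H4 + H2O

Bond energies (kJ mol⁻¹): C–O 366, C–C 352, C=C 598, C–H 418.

D(O–H) ≈ 451 kJ/mol

Let D be the O–H bond energy.
Σ(broken) = 1×352 + 5×418 + 1×366 + 1×D = 2808 + D
Σ(formed) = 4×418 + 1×598 + 2×D = 2270 + 2D
ΔH = Σ(broken) − Σ(formed) = (2808 + D) − (2270 + 2D) = +538 − D
Setting this equal to +87 kJ gives D = 451 kJ/mol.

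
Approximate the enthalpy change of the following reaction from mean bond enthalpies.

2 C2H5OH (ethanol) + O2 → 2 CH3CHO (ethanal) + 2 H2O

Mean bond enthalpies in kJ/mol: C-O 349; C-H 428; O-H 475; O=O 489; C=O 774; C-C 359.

ΔH ≈ −455 kJ

Bonds broken (reactants):
  C-C: 2 × 359 = 718
  C-H: 10 × 428 = 4280
  C-O: 2 × 349 = 698
  O-H: 2 × 475 = 950
  O=O: 1 × 489 = 489
  Σ(broken) = 7135 kJ
Bonds formed (products):
  C-C: 2 × 359 = 718
  C-H: 8 × 428 = 3424
  C=O: 2 × 774 = 1548
  O-H: 4 × 475 = 1900
  Σ(formed) = 7590 kJ
ΔH = Σ(broken) − Σ(formed) = 7135 − 7590 = −455 kJ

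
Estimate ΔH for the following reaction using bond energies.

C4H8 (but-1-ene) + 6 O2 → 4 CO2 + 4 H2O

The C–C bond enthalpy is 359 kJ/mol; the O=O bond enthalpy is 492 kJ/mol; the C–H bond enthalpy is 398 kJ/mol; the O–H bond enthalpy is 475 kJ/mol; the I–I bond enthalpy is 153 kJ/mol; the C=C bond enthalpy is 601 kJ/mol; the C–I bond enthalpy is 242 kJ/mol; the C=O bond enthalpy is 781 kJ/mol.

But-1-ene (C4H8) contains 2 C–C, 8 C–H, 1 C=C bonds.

Bonds broken (reactants):
  C–C: 2 × 359 = 718
  C–H: 8 × 398 = 3184
  C=C: 1 × 601 = 601
  O=O: 6 × 492 = 2952
  Σ(broken) = 7455 kJ
Bonds formed (products):
  C=O: 8 × 781 = 6248
  O–H: 8 × 475 = 3800
  Σ(formed) = 10048 kJ
ΔH = Σ(broken) − Σ(formed) = 7455 − 10048 = −2593 kJ

ΔH ≈ −2593 kJ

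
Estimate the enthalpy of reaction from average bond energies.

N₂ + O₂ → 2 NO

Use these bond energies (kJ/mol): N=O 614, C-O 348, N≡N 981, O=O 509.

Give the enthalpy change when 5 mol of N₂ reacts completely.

ΔH = +1310 kJ

Bonds broken (reactants):
  N≡N: 1 × 981 = 981
  O=O: 1 × 509 = 509
  Σ(broken) = 1490 kJ
Bonds formed (products):
  N=O: 2 × 614 = 1228
  Σ(formed) = 1228 kJ
ΔH = Σ(broken) − Σ(formed) = 1490 − 1228 = +262 kJ
For 5× the reaction as written: 5 × (+262) = +1310 kJ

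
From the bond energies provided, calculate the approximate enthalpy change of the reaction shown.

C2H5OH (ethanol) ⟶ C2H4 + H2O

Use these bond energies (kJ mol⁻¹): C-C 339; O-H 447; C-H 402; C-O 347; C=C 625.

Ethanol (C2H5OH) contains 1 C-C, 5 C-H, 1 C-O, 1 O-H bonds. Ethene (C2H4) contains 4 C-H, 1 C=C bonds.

Bonds broken (reactants):
  C-C: 1 × 339 = 339
  C-H: 5 × 402 = 2010
  C-O: 1 × 347 = 347
  O-H: 1 × 447 = 447
  Σ(broken) = 3143 kJ
Bonds formed (products):
  C-H: 4 × 402 = 1608
  C=C: 1 × 625 = 625
  O-H: 2 × 447 = 894
  Σ(formed) = 3127 kJ
ΔH = Σ(broken) − Σ(formed) = 3143 − 3127 = +16 kJ

ΔH ≈ +16 kJ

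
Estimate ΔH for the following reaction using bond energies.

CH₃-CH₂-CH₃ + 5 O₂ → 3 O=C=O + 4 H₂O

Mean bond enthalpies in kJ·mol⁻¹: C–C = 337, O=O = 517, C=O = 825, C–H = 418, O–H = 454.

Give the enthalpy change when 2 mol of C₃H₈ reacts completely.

ΔH = −3958 kJ

Bonds broken (reactants):
  C–C: 2 × 337 = 674
  C–H: 8 × 418 = 3344
  O=O: 5 × 517 = 2585
  Σ(broken) = 6603 kJ
Bonds formed (products):
  C=O: 6 × 825 = 4950
  O–H: 8 × 454 = 3632
  Σ(formed) = 8582 kJ
ΔH = Σ(broken) − Σ(formed) = 6603 − 8582 = −1979 kJ
For 2× the reaction as written: 2 × (−1979) = −3958 kJ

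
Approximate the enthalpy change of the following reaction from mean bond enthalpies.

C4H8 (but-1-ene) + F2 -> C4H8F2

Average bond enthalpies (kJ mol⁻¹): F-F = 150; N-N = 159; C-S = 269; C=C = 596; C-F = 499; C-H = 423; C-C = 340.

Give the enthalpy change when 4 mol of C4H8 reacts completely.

ΔH = −2368 kJ

Bonds broken (reactants):
  C-C: 2 × 340 = 680
  C-H: 8 × 423 = 3384
  C=C: 1 × 596 = 596
  F-F: 1 × 150 = 150
  Σ(broken) = 4810 kJ
Bonds formed (products):
  C-C: 3 × 340 = 1020
  C-F: 2 × 499 = 998
  C-H: 8 × 423 = 3384
  Σ(formed) = 5402 kJ
ΔH = Σ(broken) − Σ(formed) = 4810 − 5402 = −592 kJ
For 4× the reaction as written: 4 × (−592) = −2368 kJ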